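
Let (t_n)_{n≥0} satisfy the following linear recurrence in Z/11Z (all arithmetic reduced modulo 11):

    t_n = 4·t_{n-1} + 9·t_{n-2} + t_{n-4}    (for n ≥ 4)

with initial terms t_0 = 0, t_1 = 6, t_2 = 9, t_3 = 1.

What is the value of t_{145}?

0

t_4 = 4·1 + 9·9 + 0·6 + 1·0 = 8
t_5 = 4·8 + 9·1 + 0·9 + 1·6 = 3
t_6 = 4·3 + 9·8 + 0·1 + 1·9 = 5
t_7 = 4·5 + 9·3 + 0·8 + 1·1 = 4
t_8 = 4·4 + 9·5 + 0·3 + 1·8 = 3
t_9 = 4·3 + 9·4 + 0·5 + 1·3 = 7
Continuing the recurrence:
  t_10 = 5;  t_11 = 10;  t_12 = 0;  t_13 = 9;  t_14 = 8;  t_15 = 2
  t_16 = 3;  t_17 = 6;  t_18 = 4;  t_19 = 6;  t_20 = 8;  t_21 = 4
  t_22 = 4;  t_23 = 3;  t_24 = 1;  t_25 = 2;  t_26 = 10;  t_27 = 6
  t_28 = 5;  t_29 = 10;  t_30 = 7;  t_31 = 3;  t_32 = 3;  t_33 = 5
  t_34 = 10;  t_35 = 0;  t_36 = 5;  t_37 = 3;  t_38 = 1;  t_39 = 9
  t_40 = 6;  t_41 = 9;  t_42 = 3;  t_43 = 3;  t_44 = 1;  t_45 = 7
  t_46 = 7;  t_47 = 6;  t_48 = 0;  t_49 = 6;  t_50 = 9;  t_51 = 8
  t_52 = 3;  t_53 = 2;  t_54 = 0;  t_55 = 4;  t_56 = 8;  t_57 = 4
  t_58 = 0;  t_59 = 7;  t_60 = 3;  t_61 = 2;  t_62 = 2;  t_63 = 0
  t_64 = 10;  t_65 = 9;  t_66 = 7;  t_67 = 10;  t_68 = 3;  t_69 = 1
  t_70 = 5;  t_71 = 6;  t_72 = 6;  t_73 = 2;  t_74 = 1;  t_75 = 6
  t_76 = 6;  t_77 = 3;  t_78 = 1;  t_79 = 4;  t_80 = 9;  t_81 = 9
  t_82 = 8;  t_83 = 7;  t_84 = 10;  t_85 = 2;  t_86 = 7;  t_87 = 9
  t_88 = 10;  t_89 = 2;  t_90 = 6;  t_91 = 7;  t_92 = 4;  t_93 = 4
  t_94 = 3;  t_95 = 0;  t_96 = 9;  t_97 = 7;  t_98 = 2;  t_99 = 5
  t_100 = 3;  t_101 = 9;  t_102 = 10;  t_103 = 5;  t_104 = 3;  t_105 = 0
  t_106 = 4;  t_107 = 10;  t_108 = 2;  t_109 = 10;  t_110 = 7;  t_111 = 7
  t_112 = 5;  t_113 = 5;  t_114 = 6;  t_115 = 10;  t_116 = 0;  t_117 = 7
  t_118 = 1;  t_119 = 0;  t_120 = 9;  t_121 = 10;  t_122 = 1;  t_123 = 6
  t_124 = 9;  t_125 = 1;  t_126 = 9;  t_127 = 7;  t_128 = 8;  t_129 = 8
  t_130 = 3;  t_131 = 3;  t_132 = 3;  t_133 = 3;  t_134 = 9;  t_135 = 0
  t_136 = 7;  t_137 = 9;  t_138 = 9;  t_139 = 7;  t_140 = 6;  t_141 = 8
  t_142 = 7;  t_143 = 8
t_144 = 4·8 + 9·7 + 0·8 + 1·6 = 2
t_145 = 4·2 + 9·8 + 0·7 + 1·8 = 0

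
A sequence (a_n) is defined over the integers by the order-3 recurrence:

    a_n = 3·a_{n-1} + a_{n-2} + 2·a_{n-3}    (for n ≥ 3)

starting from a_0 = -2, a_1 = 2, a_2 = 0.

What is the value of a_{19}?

-296618502

a_3 = 3·0 + 1·2 + 2·-2 = -2
a_4 = 3·-2 + 1·0 + 2·2 = -2
a_5 = 3·-2 + 1·-2 + 2·0 = -8
a_6 = 3·-8 + 1·-2 + 2·-2 = -30
a_7 = 3·-30 + 1·-8 + 2·-2 = -102
a_8 = 3·-102 + 1·-30 + 2·-8 = -352
a_9 = 3·-352 + 1·-102 + 2·-30 = -1218
a_10 = 3·-1218 + 1·-352 + 2·-102 = -4210
a_11 = 3·-4210 + 1·-1218 + 2·-352 = -14552
a_12 = 3·-14552 + 1·-4210 + 2·-1218 = -50302
a_13 = 3·-50302 + 1·-14552 + 2·-4210 = -173878
a_14 = 3·-173878 + 1·-50302 + 2·-14552 = -601040
a_15 = 3·-601040 + 1·-173878 + 2·-50302 = -2077602
a_16 = 3·-2077602 + 1·-601040 + 2·-173878 = -7181602
a_17 = 3·-7181602 + 1·-2077602 + 2·-601040 = -24824488
a_18 = 3·-24824488 + 1·-7181602 + 2·-2077602 = -85810270
a_19 = 3·-85810270 + 1·-24824488 + 2·-7181602 = -296618502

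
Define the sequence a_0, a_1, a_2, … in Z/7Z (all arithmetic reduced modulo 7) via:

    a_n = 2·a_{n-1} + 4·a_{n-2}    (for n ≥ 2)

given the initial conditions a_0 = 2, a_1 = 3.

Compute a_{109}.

a_2 = 2·3 + 4·2 = 0
a_3 = 2·0 + 4·3 = 5
a_4 = 2·5 + 4·0 = 3
a_5 = 2·3 + 4·5 = 5
a_6 = 2·5 + 4·3 = 1
a_7 = 2·1 + 4·5 = 1
a_8 = 2·1 + 4·1 = 6
a_9 = 2·6 + 4·1 = 2
a_10 = 2·2 + 4·6 = 0
a_11 = 2·0 + 4·2 = 1
a_12 = 2·1 + 4·0 = 2
a_13 = 2·2 + 4·1 = 1
a_14 = 2·1 + 4·2 = 3
a_15 = 2·3 + 4·1 = 3
a_16 = 2·3 + 4·3 = 4
a_17 = 2·4 + 4·3 = 6
a_18 = 2·6 + 4·4 = 0
a_19 = 2·0 + 4·6 = 3
a_20 = 2·3 + 4·0 = 6
a_21 = 2·6 + 4·3 = 3
a_22 = 2·3 + 4·6 = 2
a_23 = 2·2 + 4·3 = 2
a_24 = 2·2 + 4·2 = 5
a_25 = 2·5 + 4·2 = 4
a_26 = 2·4 + 4·5 = 0
a_27 = 2·0 + 4·4 = 2
a_28 = 2·2 + 4·0 = 4
a_29 = 2·4 + 4·2 = 2
a_30 = 2·2 + 4·4 = 6
a_31 = 2·6 + 4·2 = 6
a_32 = 2·6 + 4·6 = 1
a_33 = 2·1 + 4·6 = 5
a_34 = 2·5 + 4·1 = 0
a_35 = 2·0 + 4·5 = 6
a_36 = 2·6 + 4·0 = 5
a_37 = 2·5 + 4·6 = 6
a_38 = 2·6 + 4·5 = 4
a_39 = 2·4 + 4·6 = 4
a_40 = 2·4 + 4·4 = 3
a_41 = 2·3 + 4·4 = 1
a_42 = 2·1 + 4·3 = 0
a_43 = 2·0 + 4·1 = 4
a_44 = 2·4 + 4·0 = 1
a_45 = 2·1 + 4·4 = 4
a_46 = 2·4 + 4·1 = 5
a_47 = 2·5 + 4·4 = 5
a_48 = 2·5 + 4·5 = 2
a_49 = 2·2 + 4·5 = 3
(a_48, a_49) = (2, 3) = (a_0, a_1), so the sequence has period 48.
109 ≡ 13 (mod 48), hence a_109 = a_13 = 1.

1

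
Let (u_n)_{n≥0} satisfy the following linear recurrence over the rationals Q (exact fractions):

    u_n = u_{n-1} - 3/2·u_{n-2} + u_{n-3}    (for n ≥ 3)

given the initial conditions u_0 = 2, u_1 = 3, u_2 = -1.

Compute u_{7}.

u_3 = 1·-1 + -3/2·3 + 1·2 = -7/2
u_4 = 1·-7/2 + -3/2·-1 + 1·3 = 1
u_5 = 1·1 + -3/2·-7/2 + 1·-1 = 21/4
u_6 = 1·21/4 + -3/2·1 + 1·-7/2 = 1/4
u_7 = 1·1/4 + -3/2·21/4 + 1·1 = -53/8

-53/8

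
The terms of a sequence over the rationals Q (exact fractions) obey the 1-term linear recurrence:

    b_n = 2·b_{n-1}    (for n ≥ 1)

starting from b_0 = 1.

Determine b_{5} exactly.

b_1 = 2·1 = 2
b_2 = 2·2 = 4
b_3 = 2·4 = 8
b_4 = 2·8 = 16
b_5 = 2·16 = 32

32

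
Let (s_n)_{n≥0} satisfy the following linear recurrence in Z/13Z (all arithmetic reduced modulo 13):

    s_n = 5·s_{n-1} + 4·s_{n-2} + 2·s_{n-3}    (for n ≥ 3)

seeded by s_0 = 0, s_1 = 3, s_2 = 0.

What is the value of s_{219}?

7

s_3 = 5·0 + 4·3 + 2·0 = 12
s_4 = 5·12 + 4·0 + 2·3 = 1
s_5 = 5·1 + 4·12 + 2·0 = 1
s_6 = 5·1 + 4·1 + 2·12 = 7
s_7 = 5·7 + 4·1 + 2·1 = 2
s_8 = 5·2 + 4·7 + 2·1 = 1
Continuing the recurrence:
  s_9 = 1;  s_10 = 0;  s_11 = 6;  s_12 = 6;  s_13 = 2;  s_14 = 7
  s_15 = 3;  s_16 = 8;  s_17 = 1;  s_18 = 4;  s_19 = 1;  s_20 = 10
  s_21 = 10;  s_22 = 1;  s_23 = 0;  s_24 = 11;  s_25 = 5;  s_26 = 4
  s_27 = 10;  s_28 = 11;  s_29 = 12;  s_30 = 7;  s_31 = 1;  s_32 = 5
  s_33 = 4;  s_34 = 3;  s_35 = 2;  s_36 = 4;  s_37 = 8;  s_38 = 8
  s_39 = 2;  s_40 = 6;  s_41 = 2;  s_42 = 12;  s_43 = 2;  s_44 = 10
  s_45 = 4;  s_46 = 12;  s_47 = 5;  s_48 = 3;  s_49 = 7;  s_50 = 5
  s_51 = 7;  s_52 = 4;  s_53 = 6;  s_54 = 8;  s_55 = 7;  s_56 = 1
  s_57 = 10;  s_58 = 3;  s_59 = 5;  s_60 = 5;  s_61 = 12;  s_62 = 12
  s_63 = 1;  s_64 = 12;  s_65 = 10;  s_66 = 9;  s_67 = 5;  s_68 = 3
  s_69 = 1;  s_70 = 1;  s_71 = 2;  s_72 = 3;  s_73 = 12;  s_74 = 11
  s_75 = 5;  s_76 = 2;  s_77 = 0;  s_78 = 5;  s_79 = 3;  s_80 = 9
  s_81 = 2;  s_82 = 0;  s_83 = 0;  s_84 = 4;  s_85 = 7;  s_86 = 12
  s_87 = 5;  s_88 = 9;  s_89 = 11;  s_90 = 10;  s_91 = 8;  s_92 = 11
  s_93 = 3;  s_94 = 10;  s_95 = 6;  s_96 = 11;  s_97 = 8;  s_98 = 5
  s_99 = 1;  s_100 = 2;  s_101 = 11;  s_102 = 0;  s_103 = 9;  s_104 = 2
  s_105 = 7;  s_106 = 9;  s_107 = 12;  s_108 = 6;  s_109 = 5;  s_110 = 8
  s_111 = 7;  s_112 = 12;  s_113 = 0;  s_114 = 10;  s_115 = 9;  s_116 = 7
  s_117 = 0;  s_118 = 7;  s_119 = 10;  s_120 = 0;  s_121 = 2;  s_122 = 4
  s_123 = 2;  s_124 = 4;  s_125 = 10;  s_126 = 5;  s_127 = 8;  s_128 = 2
  s_129 = 0;  s_130 = 11;  s_131 = 7;  s_132 = 1;  s_133 = 3;  s_134 = 7
  s_135 = 10;  s_136 = 6;  s_137 = 6;  s_138 = 9;  s_139 = 3;  s_140 = 11
  s_141 = 7;  s_142 = 7;  s_143 = 7;  s_144 = 12;  s_145 = 11;  s_146 = 0
  s_147 = 3;  s_148 = 11;  s_149 = 2;  s_150 = 8;  s_151 = 5;  s_152 = 9
  s_153 = 3;  s_154 = 9;  s_155 = 10;  s_156 = 1;  s_157 = 11;  s_158 = 1
  s_159 = 12;  s_160 = 8;  s_161 = 12;  s_162 = 12;  s_163 = 7;  s_164 = 3
  s_165 = 2;  s_166 = 10;  s_167 = 12;  s_168 = 0;  s_169 = 3;  s_170 = 0
  s_171 = 12;  s_172 = 1;  s_173 = 1;  s_174 = 7;  s_175 = 2;  s_176 = 1
  s_177 = 1;  s_178 = 0;  s_179 = 6;  s_180 = 6;  s_181 = 2;  s_182 = 7
  s_183 = 3;  s_184 = 8;  s_185 = 1;  s_186 = 4;  s_187 = 1;  s_188 = 10
  s_189 = 10;  s_190 = 1;  s_191 = 0;  s_192 = 11;  s_193 = 5;  s_194 = 4
  s_195 = 10;  s_196 = 11;  s_197 = 12;  s_198 = 7;  s_199 = 1;  s_200 = 5
  s_201 = 4;  s_202 = 3;  s_203 = 2;  s_204 = 4;  s_205 = 8;  s_206 = 8
  s_207 = 2;  s_208 = 6;  s_209 = 2;  s_210 = 12;  s_211 = 2;  s_212 = 10
  s_213 = 4;  s_214 = 12;  s_215 = 5;  s_216 = 3;  s_217 = 7
s_218 = 5·7 + 4·3 + 2·5 = 5
s_219 = 5·5 + 4·7 + 2·3 = 7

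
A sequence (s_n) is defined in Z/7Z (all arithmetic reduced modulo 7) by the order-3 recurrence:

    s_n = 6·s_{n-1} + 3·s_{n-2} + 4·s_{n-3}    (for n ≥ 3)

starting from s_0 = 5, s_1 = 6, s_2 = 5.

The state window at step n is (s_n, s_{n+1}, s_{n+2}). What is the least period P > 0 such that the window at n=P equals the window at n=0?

n=0: window = (5, 6, 5)
n=1: window = (6, 5, 5)
n=2: window = (5, 5, 6)
n=3: window = (5, 6, 1)
n=4: window = (6, 1, 2)
n=5: window = (1, 2, 4)
n=6: window = (2, 4, 6)
n=7: window = (4, 6, 0)
n=8: window = (6, 0, 6)
n=9: window = (0, 6, 4)
n=10: window = (6, 4, 0)
n=11: window = (4, 0, 1)
n=12: window = (0, 1, 1)
n=13: window = (1, 1, 2)
n=14: window = (1, 2, 5)
n=15: window = (2, 5, 5)
n=16: window = (5, 5, 4)
n=17: window = (5, 4, 3)
n=18: window = (4, 3, 1)
n=19: window = (3, 1, 3)
n=20: window = (1, 3, 5)
n=21: window = (3, 5, 1)
n=22: window = (5, 1, 5)
n=23: window = (1, 5, 4)
n=24: window = (5, 4, 1)
n=25: window = (4, 1, 3)
n=26: window = (1, 3, 2)
n=27: window = (3, 2, 4)
n=28: window = (2, 4, 0)
n=29: window = (4, 0, 6)
n=30: window = (0, 6, 3)
n=31: window = (6, 3, 1)
n=32: window = (3, 1, 4)
n=33: window = (1, 4, 4)
n=34: window = (4, 4, 5)
n=35: window = (4, 5, 2)
n=36: window = (5, 2, 1)
n=37: window = (2, 1, 4)
n=38: window = (1, 4, 0)
n=39: window = (4, 0, 2)
n=40: window = (0, 2, 0)
…
n=169: window = (0, 6, 5)
n=170: window = (6, 5, 6)
n=171: window = (5, 6, 5)
window at n=171 equals window at n=0 → period = 171

171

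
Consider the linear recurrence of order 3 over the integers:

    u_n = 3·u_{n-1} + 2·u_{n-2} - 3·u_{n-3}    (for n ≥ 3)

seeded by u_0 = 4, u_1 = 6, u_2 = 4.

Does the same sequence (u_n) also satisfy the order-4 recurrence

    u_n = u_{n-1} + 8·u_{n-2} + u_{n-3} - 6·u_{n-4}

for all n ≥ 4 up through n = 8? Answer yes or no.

Terms u_0..u_8: 4, 6, 4, 12, 26, 90, 286, 960, 3182
n=4: candidate gives 26, actual u_4 = 26 ✓
n=5: candidate gives 90, actual u_5 = 90 ✓
n=6: candidate gives 286, actual u_6 = 286 ✓
n=7: candidate gives 960, actual u_7 = 960 ✓
n=8: candidate gives 3182, actual u_8 = 3182 ✓

yes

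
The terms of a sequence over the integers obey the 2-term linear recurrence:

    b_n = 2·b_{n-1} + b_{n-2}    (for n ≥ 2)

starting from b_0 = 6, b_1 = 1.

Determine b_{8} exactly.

b_2 = 2·1 + 1·6 = 8
b_3 = 2·8 + 1·1 = 17
b_4 = 2·17 + 1·8 = 42
b_5 = 2·42 + 1·17 = 101
b_6 = 2·101 + 1·42 = 244
b_7 = 2·244 + 1·101 = 589
b_8 = 2·589 + 1·244 = 1422

1422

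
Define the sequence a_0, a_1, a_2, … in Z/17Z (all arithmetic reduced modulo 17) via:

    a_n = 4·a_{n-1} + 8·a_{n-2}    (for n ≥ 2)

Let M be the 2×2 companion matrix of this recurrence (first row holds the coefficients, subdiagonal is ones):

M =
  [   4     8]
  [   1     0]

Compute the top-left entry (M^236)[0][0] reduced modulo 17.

(M^236)[0][0] is the top entry after applying M 236 times to the unit state (1, 0). Equivalently it is h_{237} for the auxiliary sequence (h_n) obeying the same recurrence with h_1 = 1 and h_i = 0 for 0 ≤ i < 1:
h_2 = 4·1 + 8·0 = 4
h_3 = 4·4 + 8·1 = 7
h_4 = 4·7 + 8·4 = 9
h_5 = 4·9 + 8·7 = 7
h_6 = 4·7 + 8·9 = 15
h_7 = 4·15 + 8·7 = 14
Continuing the recurrence:
  h_8 = 6;  h_9 = 0;  h_10 = 14;  h_11 = 5;  h_12 = 13;  h_13 = 7
  h_14 = 13;  h_15 = 6;  h_16 = 9;  h_17 = 16;  h_18 = 0;  h_19 = 9
  h_20 = 2;  h_21 = 12;  h_22 = 13;  h_23 = 12;  h_24 = 16;  h_25 = 7
  h_26 = 3;  h_27 = 0;  h_28 = 7;  h_29 = 11;  h_30 = 15;  h_31 = 12
  h_32 = 15;  h_33 = 3;  h_34 = 13;  h_35 = 8;  h_36 = 0;  h_37 = 13
  h_38 = 1;  h_39 = 6;  h_40 = 15;  h_41 = 6;  h_42 = 8;  h_43 = 12
  h_44 = 10;  h_45 = 0;  h_46 = 12;  h_47 = 14;  h_48 = 16;  h_49 = 6
  h_50 = 16;  h_51 = 10;  h_52 = 15;  h_53 = 4;  h_54 = 0;  h_55 = 15
  h_56 = 9;  h_57 = 3;  h_58 = 16;  h_59 = 3;  h_60 = 4;  h_61 = 6
  h_62 = 5;  h_63 = 0;  h_64 = 6;  h_65 = 7;  h_66 = 8;  h_67 = 3
  h_68 = 8;  h_69 = 5;  h_70 = 16;  h_71 = 2;  h_72 = 0;  h_73 = 16
  h_74 = 13;  h_75 = 10;  h_76 = 8;  h_77 = 10;  h_78 = 2;  h_79 = 3
  h_80 = 11;  h_81 = 0;  h_82 = 3;  h_83 = 12;  h_84 = 4;  h_85 = 10
  h_86 = 4;  h_87 = 11;  h_88 = 8;  h_89 = 1;  h_90 = 0;  h_91 = 8
  h_92 = 15;  h_93 = 5;  h_94 = 4;  h_95 = 5;  h_96 = 1;  h_97 = 10
  h_98 = 14;  h_99 = 0;  h_100 = 10;  h_101 = 6;  h_102 = 2;  h_103 = 5
  h_104 = 2;  h_105 = 14;  h_106 = 4;  h_107 = 9;  h_108 = 0;  h_109 = 4
  h_110 = 16;  h_111 = 11;  h_112 = 2;  h_113 = 11;  h_114 = 9;  h_115 = 5
  h_116 = 7;  h_117 = 0;  h_118 = 5;  h_119 = 3;  h_120 = 1;  h_121 = 11
  h_122 = 1;  h_123 = 7;  h_124 = 2;  h_125 = 13;  h_126 = 0;  h_127 = 2
  h_128 = 8;  h_129 = 14;  h_130 = 1;  h_131 = 14;  h_132 = 13;  h_133 = 11
  h_134 = 12;  h_135 = 0;  h_136 = 11;  h_137 = 10;  h_138 = 9;  h_139 = 14
  h_140 = 9;  h_141 = 12;  h_142 = 1;  h_143 = 15;  h_144 = 0;  h_145 = 1
  h_146 = 4;  h_147 = 7;  h_148 = 9;  h_149 = 7;  h_150 = 15;  h_151 = 14
  h_152 = 6;  h_153 = 0;  h_154 = 14;  h_155 = 5;  h_156 = 13;  h_157 = 7
  h_158 = 13;  h_159 = 6;  h_160 = 9;  h_161 = 16;  h_162 = 0;  h_163 = 9
  h_164 = 2;  h_165 = 12;  h_166 = 13;  h_167 = 12;  h_168 = 16;  h_169 = 7
  h_170 = 3;  h_171 = 0;  h_172 = 7;  h_173 = 11;  h_174 = 15;  h_175 = 12
  h_176 = 15;  h_177 = 3;  h_178 = 13;  h_179 = 8;  h_180 = 0;  h_181 = 13
  h_182 = 1;  h_183 = 6;  h_184 = 15;  h_185 = 6;  h_186 = 8;  h_187 = 12
  h_188 = 10;  h_189 = 0;  h_190 = 12;  h_191 = 14;  h_192 = 16;  h_193 = 6
  h_194 = 16;  h_195 = 10;  h_196 = 15;  h_197 = 4;  h_198 = 0;  h_199 = 15
  h_200 = 9;  h_201 = 3;  h_202 = 16;  h_203 = 3;  h_204 = 4;  h_205 = 6
  h_206 = 5;  h_207 = 0;  h_208 = 6;  h_209 = 7;  h_210 = 8;  h_211 = 3
  h_212 = 8;  h_213 = 5;  h_214 = 16;  h_215 = 2;  h_216 = 0;  h_217 = 16
  h_218 = 13;  h_219 = 10;  h_220 = 8;  h_221 = 10;  h_222 = 2;  h_223 = 3
  h_224 = 11;  h_225 = 0;  h_226 = 3;  h_227 = 12;  h_228 = 4;  h_229 = 10
  h_230 = 4;  h_231 = 11;  h_232 = 8;  h_233 = 1;  h_234 = 0;  h_235 = 8
h_236 = 4·8 + 8·0 = 15
h_237 = 4·15 + 8·8 = 5

5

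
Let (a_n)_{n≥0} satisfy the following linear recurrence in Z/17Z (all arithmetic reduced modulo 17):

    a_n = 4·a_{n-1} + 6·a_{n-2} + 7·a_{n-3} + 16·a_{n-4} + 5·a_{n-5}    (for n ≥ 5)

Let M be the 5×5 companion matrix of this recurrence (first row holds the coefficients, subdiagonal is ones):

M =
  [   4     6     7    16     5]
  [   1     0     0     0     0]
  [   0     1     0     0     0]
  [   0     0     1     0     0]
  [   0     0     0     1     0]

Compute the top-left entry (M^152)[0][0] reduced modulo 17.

(M^152)[0][0] is the top entry after applying M 152 times to the unit state (1, 0, 0, 0, 0). Equivalently it is h_{156} for the auxiliary sequence (h_n) obeying the same recurrence with h_4 = 1 and h_i = 0 for 0 ≤ i < 4:
h_5 = 4·1 + 6·0 + 7·0 + 16·0 + 5·0 = 4
h_6 = 4·4 + 6·1 + 7·0 + 16·0 + 5·0 = 5
h_7 = 4·5 + 6·4 + 7·1 + 16·0 + 5·0 = 0
h_8 = 4·0 + 6·5 + 7·4 + 16·1 + 5·0 = 6
h_9 = 4·6 + 6·0 + 7·5 + 16·4 + 5·1 = 9
h_10 = 4·9 + 6·6 + 7·0 + 16·5 + 5·4 = 2
Continuing the recurrence:
  h_11 = 10;  h_12 = 7;  h_13 = 4;  h_14 = 1;  h_15 = 9;  h_16 = 11
  h_17 = 0;  h_18 = 12;  h_19 = 2;  h_20 = 12;  h_21 = 12;  h_22 = 3
  h_23 = 5;  h_24 = 1;  h_25 = 1;  h_26 = 0;  h_27 = 6;  h_28 = 4
  h_29 = 5;  h_30 = 6;  h_31 = 8;  h_32 = 10;  h_33 = 9;  h_34 = 1
  h_35 = 14;  h_36 = 2;  h_37 = 4;  h_38 = 0;  h_39 = 12;  h_40 = 8
  h_41 = 8;  h_42 = 14;  h_43 = 12;  h_44 = 2;  h_45 = 6;  h_46 = 10
  h_47 = 12;  h_48 = 4;  h_49 = 9;  h_50 = 11;  h_51 = 11;  h_52 = 8
  h_53 = 16;  h_54 = 2;  h_55 = 0;  h_56 = 1;  h_57 = 8;  h_58 = 14
  h_59 = 2;  h_60 = 11;  h_61 = 15;  h_62 = 13;  h_63 = 15;  h_64 = 4
  h_65 = 16;  h_66 = 0;  h_67 = 4;  h_68 = 12;  h_69 = 8;  h_70 = 8
  h_71 = 7;  h_72 = 4;  h_73 = 13;  h_74 = 4;  h_75 = 2;  h_76 = 1
  h_77 = 0;  h_78 = 13;  h_79 = 9;  h_80 = 4;  h_81 = 13;  h_82 = 7
  h_83 = 3;  h_84 = 16;  h_85 = 2;  h_86 = 13;  h_87 = 4;  h_88 = 5
  h_89 = 9;  h_90 = 6;  h_91 = 4;  h_92 = 11;  h_93 = 7;  h_94 = 8
  h_95 = 7;  h_96 = 15;  h_97 = 2;  h_98 = 4;  h_99 = 13;  h_100 = 8
  h_101 = 7;  h_102 = 3;  h_103 = 15;  h_104 = 14;  h_105 = 13;  h_106 = 1
  h_107 = 10;  h_108 = 11;  h_109 = 15;  h_110 = 5;  h_111 = 12;  h_112 = 1
  h_113 = 15;  h_114 = 16;  h_115 = 4;  h_116 = 4;  h_117 = 6;  h_118 = 16
  h_119 = 0;  h_120 = 1;  h_121 = 11;  h_122 = 13;  h_123 = 1;  h_124 = 5
  h_125 = 9;  h_126 = 13;  h_127 = 1;  h_128 = 9;  h_129 = 13;  h_130 = 9
  h_131 = 3;  h_132 = 0;  h_133 = 11;  h_134 = 2;  h_135 = 14;  h_136 = 7
  h_137 = 13;  h_138 = 7;  h_139 = 15;  h_140 = 1;  h_141 = 12;  h_142 = 13
  h_143 = 15;  h_144 = 7;  h_145 = 15;  h_146 = 16;  h_147 = 15;  h_148 = 6
  h_149 = 8;  h_150 = 11;  h_151 = 12;  h_152 = 1;  h_153 = 5;  h_154 = 3
h_155 = 4·3 + 6·5 + 7·1 + 16·12 + 5·11 = 7
h_156 = 4·7 + 6·3 + 7·5 + 16·1 + 5·12 = 4

4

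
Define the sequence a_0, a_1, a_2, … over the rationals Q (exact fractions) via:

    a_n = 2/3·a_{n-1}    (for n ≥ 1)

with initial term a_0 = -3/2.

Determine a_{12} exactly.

a_1 = 2/3·-3/2 = -1
a_2 = 2/3·-1 = -2/3
a_3 = 2/3·-2/3 = -4/9
a_4 = 2/3·-4/9 = -8/27
a_5 = 2/3·-8/27 = -16/81
a_6 = 2/3·-16/81 = -32/243
a_7 = 2/3·-32/243 = -64/729
a_8 = 2/3·-64/729 = -128/2187
a_9 = 2/3·-128/2187 = -256/6561
a_10 = 2/3·-256/6561 = -512/19683
a_11 = 2/3·-512/19683 = -1024/59049
a_12 = 2/3·-1024/59049 = -2048/177147

-2048/177147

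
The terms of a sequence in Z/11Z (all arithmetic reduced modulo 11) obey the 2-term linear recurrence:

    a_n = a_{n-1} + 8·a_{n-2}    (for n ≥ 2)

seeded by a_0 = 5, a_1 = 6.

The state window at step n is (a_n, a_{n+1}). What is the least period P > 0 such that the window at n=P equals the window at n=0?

n=0: window = (5, 6)
n=1: window = (6, 2)
n=2: window = (2, 6)
n=3: window = (6, 0)
n=4: window = (0, 4)
n=5: window = (4, 4)
n=6: window = (4, 3)
n=7: window = (3, 2)
n=8: window = (2, 4)
n=9: window = (4, 9)
n=10: window = (9, 8)
n=11: window = (8, 3)
n=12: window = (3, 1)
n=13: window = (1, 3)
n=14: window = (3, 0)
n=15: window = (0, 2)
n=16: window = (2, 2)
n=17: window = (2, 7)
n=18: window = (7, 1)
n=19: window = (1, 2)
n=20: window = (2, 10)
n=21: window = (10, 4)
n=22: window = (4, 7)
n=23: window = (7, 6)
n=24: window = (6, 7)
n=25: window = (7, 0)
n=26: window = (0, 1)
n=27: window = (1, 1)
n=28: window = (1, 9)
n=29: window = (9, 6)
n=30: window = (6, 1)
n=31: window = (1, 5)
n=32: window = (5, 2)
n=33: window = (2, 9)
n=34: window = (9, 3)
n=35: window = (3, 9)
n=36: window = (9, 0)
n=37: window = (0, 6)
n=38: window = (6, 6)
n=39: window = (6, 10)
n=40: window = (10, 3)
…
n=108: window = (8, 7)
n=109: window = (7, 5)
n=110: window = (5, 6)
window at n=110 equals window at n=0 → period = 110

110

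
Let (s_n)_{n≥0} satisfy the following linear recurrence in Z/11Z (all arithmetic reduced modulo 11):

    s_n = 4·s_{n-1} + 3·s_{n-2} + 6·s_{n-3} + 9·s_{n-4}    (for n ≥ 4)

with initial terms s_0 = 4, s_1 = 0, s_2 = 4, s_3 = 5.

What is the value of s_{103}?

5

s_4 = 4·5 + 3·4 + 6·0 + 9·4 = 2
s_5 = 4·2 + 3·5 + 6·4 + 9·0 = 3
s_6 = 4·3 + 3·2 + 6·5 + 9·4 = 7
s_7 = 4·7 + 3·3 + 6·2 + 9·5 = 6
s_8 = 4·6 + 3·7 + 6·3 + 9·2 = 4
s_9 = 4·4 + 3·6 + 6·7 + 9·3 = 4
s_10 = 4·4 + 3·4 + 6·6 + 9·7 = 6
s_11 = 4·6 + 3·4 + 6·4 + 9·6 = 4
s_12 = 4·4 + 3·6 + 6·4 + 9·4 = 6
s_13 = 4·6 + 3·4 + 6·6 + 9·4 = 9
s_14 = 4·9 + 3·6 + 6·4 + 9·6 = 0
s_15 = 4·0 + 3·9 + 6·6 + 9·4 = 0
s_16 = 4·0 + 3·0 + 6·9 + 9·6 = 9
s_17 = 4·9 + 3·0 + 6·0 + 9·9 = 7
s_18 = 4·7 + 3·9 + 6·0 + 9·0 = 0
s_19 = 4·0 + 3·7 + 6·9 + 9·0 = 9
s_20 = 4·9 + 3·0 + 6·7 + 9·9 = 5
s_21 = 4·5 + 3·9 + 6·0 + 9·7 = 0
s_22 = 4·0 + 3·5 + 6·9 + 9·0 = 3
s_23 = 4·3 + 3·0 + 6·5 + 9·9 = 2
s_24 = 4·2 + 3·3 + 6·0 + 9·5 = 7
s_25 = 4·7 + 3·2 + 6·3 + 9·0 = 8
s_26 = 4·8 + 3·7 + 6·2 + 9·3 = 4
s_27 = 4·4 + 3·8 + 6·7 + 9·2 = 1
s_28 = 4·1 + 3·4 + 6·8 + 9·7 = 6
s_29 = 4·6 + 3·1 + 6·4 + 9·8 = 2
s_30 = 4·2 + 3·6 + 6·1 + 9·4 = 2
s_31 = 4·2 + 3·2 + 6·6 + 9·1 = 4
s_32 = 4·4 + 3·2 + 6·2 + 9·6 = 0
s_33 = 4·0 + 3·4 + 6·2 + 9·2 = 9
s_34 = 4·9 + 3·0 + 6·4 + 9·2 = 1
s_35 = 4·1 + 3·9 + 6·0 + 9·4 = 1
s_36 = 4·1 + 3·1 + 6·9 + 9·0 = 6
s_37 = 4·6 + 3·1 + 6·1 + 9·9 = 4
s_38 = 4·4 + 3·6 + 6·1 + 9·1 = 5
s_39 = 4·5 + 3·4 + 6·6 + 9·1 = 0
s_40 = 4·0 + 3·5 + 6·4 + 9·6 = 5
s_41 = 4·5 + 3·0 + 6·5 + 9·4 = 9
s_42 = 4·9 + 3·5 + 6·0 + 9·5 = 8
s_43 = 4·8 + 3·9 + 6·5 + 9·0 = 1
s_44 = 4·1 + 3·8 + 6·9 + 9·5 = 6
s_45 = 4·6 + 3·1 + 6·8 + 9·9 = 2
s_46 = 4·2 + 3·6 + 6·1 + 9·8 = 5
s_47 = 4·5 + 3·2 + 6·6 + 9·1 = 5
s_48 = 4·5 + 3·5 + 6·2 + 9·6 = 2
s_49 = 4·2 + 3·5 + 6·5 + 9·2 = 5
s_50 = 4·5 + 3·2 + 6·5 + 9·5 = 2
s_51 = 4·2 + 3·5 + 6·2 + 9·5 = 3
s_52 = 4·3 + 3·2 + 6·5 + 9·2 = 0
s_53 = 4·0 + 3·3 + 6·2 + 9·5 = 0
s_54 = 4·0 + 3·0 + 6·3 + 9·2 = 3
s_55 = 4·3 + 3·0 + 6·0 + 9·3 = 6
s_56 = 4·6 + 3·3 + 6·0 + 9·0 = 0
s_57 = 4·0 + 3·6 + 6·3 + 9·0 = 3
s_58 = 4·3 + 3·0 + 6·6 + 9·3 = 9
s_59 = 4·9 + 3·3 + 6·0 + 9·6 = 0
s_60 = 4·0 + 3·9 + 6·3 + 9·0 = 1
s_61 = 4·1 + 3·0 + 6·9 + 9·3 = 8
s_62 = 4·8 + 3·1 + 6·0 + 9·9 = 6
s_63 = 4·6 + 3·8 + 6·1 + 9·0 = 10
s_64 = 4·10 + 3·6 + 6·8 + 9·1 = 5
s_65 = 4·5 + 3·10 + 6·6 + 9·8 = 4
s_66 = 4·4 + 3·5 + 6·10 + 9·6 = 2
s_67 = 4·2 + 3·4 + 6·5 + 9·10 = 8
s_68 = 4·8 + 3·2 + 6·4 + 9·5 = 8
s_69 = 4·8 + 3·8 + 6·2 + 9·4 = 5
s_70 = 4·5 + 3·8 + 6·8 + 9·2 = 0
s_71 = 4·0 + 3·5 + 6·8 + 9·8 = 3
s_72 = 4·3 + 3·0 + 6·5 + 9·8 = 4
s_73 = 4·4 + 3·3 + 6·0 + 9·5 = 4
s_74 = 4·4 + 3·4 + 6·3 + 9·0 = 2
s_75 = 4·2 + 3·4 + 6·4 + 9·3 = 5
s_76 = 4·5 + 3·2 + 6·4 + 9·4 = 9
s_77 = 4·9 + 3·5 + 6·2 + 9·4 = 0
s_78 = 4·0 + 3·9 + 6·5 + 9·2 = 9
s_79 = 4·9 + 3·0 + 6·9 + 9·5 = 3
s_80 = 4·3 + 3·9 + 6·0 + 9·9 = 10
s_81 = 4·10 + 3·3 + 6·9 + 9·0 = 4
s_82 = 4·4 + 3·10 + 6·3 + 9·9 = 2
s_83 = 4·2 + 3·4 + 6·10 + 9·3 = 8
s_84 = 4·8 + 3·2 + 6·4 + 9·10 = 9
s_85 = 4·9 + 3·8 + 6·2 + 9·4 = 9
s_86 = 4·9 + 3·9 + 6·8 + 9·2 = 8
s_87 = 4·8 + 3·9 + 6·9 + 9·8 = 9
s_88 = 4·9 + 3·8 + 6·9 + 9·9 = 8
s_89 = 4·8 + 3·9 + 6·8 + 9·9 = 1
s_90 = 4·1 + 3·8 + 6·9 + 9·8 = 0
s_91 = 4·0 + 3·1 + 6·8 + 9·9 = 0
s_92 = 4·0 + 3·0 + 6·1 + 9·8 = 1
s_93 = 4·1 + 3·0 + 6·0 + 9·1 = 2
s_94 = 4·2 + 3·1 + 6·0 + 9·0 = 0
s_95 = 4·0 + 3·2 + 6·1 + 9·0 = 1
s_96 = 4·1 + 3·0 + 6·2 + 9·1 = 3
s_97 = 4·3 + 3·1 + 6·0 + 9·2 = 0
s_98 = 4·0 + 3·3 + 6·1 + 9·0 = 4
s_99 = 4·4 + 3·0 + 6·3 + 9·1 = 10
s_100 = 4·10 + 3·4 + 6·0 + 9·3 = 2
s_101 = 4·2 + 3·10 + 6·4 + 9·0 = 7
s_102 = 4·7 + 3·2 + 6·10 + 9·4 = 9
s_103 = 4·9 + 3·7 + 6·2 + 9·10 = 5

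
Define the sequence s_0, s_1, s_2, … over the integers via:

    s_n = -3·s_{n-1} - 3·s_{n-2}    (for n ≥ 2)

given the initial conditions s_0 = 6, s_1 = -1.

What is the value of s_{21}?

-944784

s_2 = -3·-1 + -3·6 = -15
s_3 = -3·-15 + -3·-1 = 48
s_4 = -3·48 + -3·-15 = -99
s_5 = -3·-99 + -3·48 = 153
s_6 = -3·153 + -3·-99 = -162
s_7 = -3·-162 + -3·153 = 27
s_8 = -3·27 + -3·-162 = 405
s_9 = -3·405 + -3·27 = -1296
s_10 = -3·-1296 + -3·405 = 2673
s_11 = -3·2673 + -3·-1296 = -4131
s_12 = -3·-4131 + -3·2673 = 4374
s_13 = -3·4374 + -3·-4131 = -729
s_14 = -3·-729 + -3·4374 = -10935
s_15 = -3·-10935 + -3·-729 = 34992
s_16 = -3·34992 + -3·-10935 = -72171
s_17 = -3·-72171 + -3·34992 = 111537
s_18 = -3·111537 + -3·-72171 = -118098
s_19 = -3·-118098 + -3·111537 = 19683
s_20 = -3·19683 + -3·-118098 = 295245
s_21 = -3·295245 + -3·19683 = -944784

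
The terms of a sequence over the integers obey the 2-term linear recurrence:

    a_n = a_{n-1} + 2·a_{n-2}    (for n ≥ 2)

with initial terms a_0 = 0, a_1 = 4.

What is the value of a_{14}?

21844

a_2 = 1·4 + 2·0 = 4
a_3 = 1·4 + 2·4 = 12
a_4 = 1·12 + 2·4 = 20
a_5 = 1·20 + 2·12 = 44
a_6 = 1·44 + 2·20 = 84
a_7 = 1·84 + 2·44 = 172
a_8 = 1·172 + 2·84 = 340
a_9 = 1·340 + 2·172 = 684
a_10 = 1·684 + 2·340 = 1364
a_11 = 1·1364 + 2·684 = 2732
a_12 = 1·2732 + 2·1364 = 5460
a_13 = 1·5460 + 2·2732 = 10924
a_14 = 1·10924 + 2·5460 = 21844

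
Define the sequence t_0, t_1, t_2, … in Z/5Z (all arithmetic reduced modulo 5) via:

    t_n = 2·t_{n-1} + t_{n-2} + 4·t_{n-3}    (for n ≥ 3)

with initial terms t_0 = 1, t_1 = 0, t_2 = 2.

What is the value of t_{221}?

t_3 = 2·2 + 1·0 + 4·1 = 3
t_4 = 2·3 + 1·2 + 4·0 = 3
t_5 = 2·3 + 1·3 + 4·2 = 2
t_6 = 2·2 + 1·3 + 4·3 = 4
t_7 = 2·4 + 1·2 + 4·3 = 2
t_8 = 2·2 + 1·4 + 4·2 = 1
t_9 = 2·1 + 1·2 + 4·4 = 0
t_10 = 2·0 + 1·1 + 4·2 = 4
t_11 = 2·4 + 1·0 + 4·1 = 2
t_12 = 2·2 + 1·4 + 4·0 = 3
t_13 = 2·3 + 1·2 + 4·4 = 4
t_14 = 2·4 + 1·3 + 4·2 = 4
t_15 = 2·4 + 1·4 + 4·3 = 4
t_16 = 2·4 + 1·4 + 4·4 = 3
t_17 = 2·3 + 1·4 + 4·4 = 1
t_18 = 2·1 + 1·3 + 4·4 = 1
t_19 = 2·1 + 1·1 + 4·3 = 0
t_20 = 2·0 + 1·1 + 4·1 = 0
t_21 = 2·0 + 1·0 + 4·1 = 4
t_22 = 2·4 + 1·0 + 4·0 = 3
t_23 = 2·3 + 1·4 + 4·0 = 0
t_24 = 2·0 + 1·3 + 4·4 = 4
t_25 = 2·4 + 1·0 + 4·3 = 0
t_26 = 2·0 + 1·4 + 4·0 = 4
t_27 = 2·4 + 1·0 + 4·4 = 4
t_28 = 2·4 + 1·4 + 4·0 = 2
t_29 = 2·2 + 1·4 + 4·4 = 4
t_30 = 2·4 + 1·2 + 4·4 = 1
t_31 = 2·1 + 1·4 + 4·2 = 4
t_32 = 2·4 + 1·1 + 4·4 = 0
t_33 = 2·0 + 1·4 + 4·1 = 3
t_34 = 2·3 + 1·0 + 4·4 = 2
t_35 = 2·2 + 1·3 + 4·0 = 2
t_36 = 2·2 + 1·2 + 4·3 = 3
t_37 = 2·3 + 1·2 + 4·2 = 1
t_38 = 2·1 + 1·3 + 4·2 = 3
t_39 = 2·3 + 1·1 + 4·3 = 4
t_40 = 2·4 + 1·3 + 4·1 = 0
t_41 = 2·0 + 1·4 + 4·3 = 1
t_42 = 2·1 + 1·0 + 4·4 = 3
t_43 = 2·3 + 1·1 + 4·0 = 2
t_44 = 2·2 + 1·3 + 4·1 = 1
t_45 = 2·1 + 1·2 + 4·3 = 1
t_46 = 2·1 + 1·1 + 4·2 = 1
t_47 = 2·1 + 1·1 + 4·1 = 2
t_48 = 2·2 + 1·1 + 4·1 = 4
t_49 = 2·4 + 1·2 + 4·1 = 4
t_50 = 2·4 + 1·4 + 4·2 = 0
t_51 = 2·0 + 1·4 + 4·4 = 0
t_52 = 2·0 + 1·0 + 4·4 = 1
t_53 = 2·1 + 1·0 + 4·0 = 2
t_54 = 2·2 + 1·1 + 4·0 = 0
t_55 = 2·0 + 1·2 + 4·1 = 1
t_56 = 2·1 + 1·0 + 4·2 = 0
t_57 = 2·0 + 1·1 + 4·0 = 1
t_58 = 2·1 + 1·0 + 4·1 = 1
t_59 = 2·1 + 1·1 + 4·0 = 3
t_60 = 2·3 + 1·1 + 4·1 = 1
t_61 = 2·1 + 1·3 + 4·1 = 4
t_62 = 2·4 + 1·1 + 4·3 = 1
t_63 = 2·1 + 1·4 + 4·1 = 0
t_64 = 2·0 + 1·1 + 4·4 = 2
(t_62, t_63, t_64) = (1, 0, 2) = (t_0, t_1, t_2), so the sequence has period 62.
221 ≡ 35 (mod 62), hence t_221 = t_35 = 2.

2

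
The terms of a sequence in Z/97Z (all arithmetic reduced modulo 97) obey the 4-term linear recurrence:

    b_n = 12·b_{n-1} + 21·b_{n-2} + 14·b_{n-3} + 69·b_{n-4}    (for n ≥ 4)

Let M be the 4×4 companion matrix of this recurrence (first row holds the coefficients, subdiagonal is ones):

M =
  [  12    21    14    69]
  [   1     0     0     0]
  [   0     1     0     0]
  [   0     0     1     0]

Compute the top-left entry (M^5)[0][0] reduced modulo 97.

(M^5)[0][0] is the top entry after applying M 5 times to the unit state (1, 0, 0, 0). Equivalently it is h_{8} for the auxiliary sequence (h_n) obeying the same recurrence with h_3 = 1 and h_i = 0 for 0 ≤ i < 3:
h_4 = 12·1 + 21·0 + 14·0 + 69·0 = 12
h_5 = 12·12 + 21·1 + 14·0 + 69·0 = 68
h_6 = 12·68 + 21·12 + 14·1 + 69·0 = 15
h_7 = 12·15 + 21·68 + 14·12 + 69·1 = 2
h_8 = 12·2 + 21·15 + 14·68 + 69·12 = 82

82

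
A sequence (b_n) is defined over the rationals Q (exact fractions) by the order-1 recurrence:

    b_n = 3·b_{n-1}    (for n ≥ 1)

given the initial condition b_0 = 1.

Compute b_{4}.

81

b_1 = 3·1 = 3
b_2 = 3·3 = 9
b_3 = 3·9 = 27
b_4 = 3·27 = 81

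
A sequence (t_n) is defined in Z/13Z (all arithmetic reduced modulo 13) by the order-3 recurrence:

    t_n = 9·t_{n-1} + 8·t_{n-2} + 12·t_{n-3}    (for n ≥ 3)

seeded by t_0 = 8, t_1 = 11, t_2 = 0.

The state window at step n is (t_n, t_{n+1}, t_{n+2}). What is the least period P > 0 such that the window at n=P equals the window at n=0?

366

n=0: window = (8, 11, 0)
n=1: window = (11, 0, 2)
n=2: window = (0, 2, 7)
n=3: window = (2, 7, 1)
n=4: window = (7, 1, 11)
n=5: window = (1, 11, 9)
n=6: window = (11, 9, 12)
n=7: window = (9, 12, 0)
n=8: window = (12, 0, 9)
n=9: window = (0, 9, 4)
n=10: window = (9, 4, 4)
n=11: window = (4, 4, 7)
n=12: window = (4, 7, 0)
n=13: window = (7, 0, 0)
n=14: window = (0, 0, 6)
n=15: window = (0, 6, 2)
n=16: window = (6, 2, 1)
n=17: window = (2, 1, 6)
n=18: window = (1, 6, 8)
n=19: window = (6, 8, 2)
n=20: window = (8, 2, 11)
n=21: window = (2, 11, 3)
n=22: window = (11, 3, 9)
n=23: window = (3, 9, 3)
n=24: window = (9, 3, 5)
n=25: window = (3, 5, 8)
n=26: window = (5, 8, 5)
n=27: window = (8, 5, 0)
n=28: window = (5, 0, 6)
n=29: window = (0, 6, 10)
n=30: window = (6, 10, 8)
n=31: window = (10, 8, 3)
n=32: window = (8, 3, 3)
n=33: window = (3, 3, 4)
n=34: window = (3, 4, 5)
n=35: window = (4, 5, 9)
n=36: window = (5, 9, 0)
n=37: window = (9, 0, 2)
n=38: window = (0, 2, 9)
n=39: window = (2, 9, 6)
n=40: window = (9, 6, 7)
…
n=364: window = (0, 7, 8)
n=365: window = (7, 8, 11)
n=366: window = (8, 11, 0)
window at n=366 equals window at n=0 → period = 366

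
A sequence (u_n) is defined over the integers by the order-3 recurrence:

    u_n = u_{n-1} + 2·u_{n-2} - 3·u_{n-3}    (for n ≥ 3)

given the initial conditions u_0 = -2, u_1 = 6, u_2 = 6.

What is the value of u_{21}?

20166

u_3 = 1·6 + 2·6 + -3·-2 = 24
u_4 = 1·24 + 2·6 + -3·6 = 18
u_5 = 1·18 + 2·24 + -3·6 = 48
u_6 = 1·48 + 2·18 + -3·24 = 12
u_7 = 1·12 + 2·48 + -3·18 = 54
u_8 = 1·54 + 2·12 + -3·48 = -66
u_9 = 1·-66 + 2·54 + -3·12 = 6
u_10 = 1·6 + 2·-66 + -3·54 = -288
u_11 = 1·-288 + 2·6 + -3·-66 = -78
u_12 = 1·-78 + 2·-288 + -3·6 = -672
u_13 = 1·-672 + 2·-78 + -3·-288 = 36
u_14 = 1·36 + 2·-672 + -3·-78 = -1074
u_15 = 1·-1074 + 2·36 + -3·-672 = 1014
u_16 = 1·1014 + 2·-1074 + -3·36 = -1242
u_17 = 1·-1242 + 2·1014 + -3·-1074 = 4008
u_18 = 1·4008 + 2·-1242 + -3·1014 = -1518
u_19 = 1·-1518 + 2·4008 + -3·-1242 = 10224
u_20 = 1·10224 + 2·-1518 + -3·4008 = -4836
u_21 = 1·-4836 + 2·10224 + -3·-1518 = 20166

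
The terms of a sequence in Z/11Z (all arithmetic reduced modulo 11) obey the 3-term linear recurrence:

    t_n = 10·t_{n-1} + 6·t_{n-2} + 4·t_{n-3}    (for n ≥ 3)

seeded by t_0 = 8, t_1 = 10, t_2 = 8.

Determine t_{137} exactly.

5

t_3 = 10·8 + 6·10 + 4·8 = 7
t_4 = 10·7 + 6·8 + 4·10 = 4
t_5 = 10·4 + 6·7 + 4·8 = 4
t_6 = 10·4 + 6·4 + 4·7 = 4
t_7 = 10·4 + 6·4 + 4·4 = 3
t_8 = 10·3 + 6·4 + 4·4 = 4
t_9 = 10·4 + 6·3 + 4·4 = 8
t_10 = 10·8 + 6·4 + 4·3 = 6
t_11 = 10·6 + 6·8 + 4·4 = 3
t_12 = 10·3 + 6·6 + 4·8 = 10
t_13 = 10·10 + 6·3 + 4·6 = 10
t_14 = 10·10 + 6·10 + 4·3 = 7
t_15 = 10·7 + 6·10 + 4·10 = 5
t_16 = 10·5 + 6·7 + 4·10 = 0
t_17 = 10·0 + 6·5 + 4·7 = 3
t_18 = 10·3 + 6·0 + 4·5 = 6
t_19 = 10·6 + 6·3 + 4·0 = 1
t_20 = 10·1 + 6·6 + 4·3 = 3
t_21 = 10·3 + 6·1 + 4·6 = 5
t_22 = 10·5 + 6·3 + 4·1 = 6
t_23 = 10·6 + 6·5 + 4·3 = 3
t_24 = 10·3 + 6·6 + 4·5 = 9
t_25 = 10·9 + 6·3 + 4·6 = 0
t_26 = 10·0 + 6·9 + 4·3 = 0
t_27 = 10·0 + 6·0 + 4·9 = 3
t_28 = 10·3 + 6·0 + 4·0 = 8
t_29 = 10·8 + 6·3 + 4·0 = 10
t_30 = 10·10 + 6·8 + 4·3 = 6
t_31 = 10·6 + 6·10 + 4·8 = 9
t_32 = 10·9 + 6·6 + 4·10 = 1
t_33 = 10·1 + 6·9 + 4·6 = 0
t_34 = 10·0 + 6·1 + 4·9 = 9
t_35 = 10·9 + 6·0 + 4·1 = 6
t_36 = 10·6 + 6·9 + 4·0 = 4
t_37 = 10·4 + 6·6 + 4·9 = 2
t_38 = 10·2 + 6·4 + 4·6 = 2
t_39 = 10·2 + 6·2 + 4·4 = 4
t_40 = 10·4 + 6·2 + 4·2 = 5
t_41 = 10·5 + 6·4 + 4·2 = 5
t_42 = 10·5 + 6·5 + 4·4 = 8
t_43 = 10·8 + 6·5 + 4·5 = 9
t_44 = 10·9 + 6·8 + 4·5 = 4
t_45 = 10·4 + 6·9 + 4·8 = 5
t_46 = 10·5 + 6·4 + 4·9 = 0
t_47 = 10·0 + 6·5 + 4·4 = 2
t_48 = 10·2 + 6·0 + 4·5 = 7
t_49 = 10·7 + 6·2 + 4·0 = 5
t_50 = 10·5 + 6·7 + 4·2 = 1
t_51 = 10·1 + 6·5 + 4·7 = 2
t_52 = 10·2 + 6·1 + 4·5 = 2
t_53 = 10·2 + 6·2 + 4·1 = 3
t_54 = 10·3 + 6·2 + 4·2 = 6
t_55 = 10·6 + 6·3 + 4·2 = 9
t_56 = 10·9 + 6·6 + 4·3 = 6
t_57 = 10·6 + 6·9 + 4·6 = 6
t_58 = 10·6 + 6·6 + 4·9 = 0
t_59 = 10·0 + 6·6 + 4·6 = 5
t_60 = 10·5 + 6·0 + 4·6 = 8
t_61 = 10·8 + 6·5 + 4·0 = 0
t_62 = 10·0 + 6·8 + 4·5 = 2
t_63 = 10·2 + 6·0 + 4·8 = 8
t_64 = 10·8 + 6·2 + 4·0 = 4
t_65 = 10·4 + 6·8 + 4·2 = 8
t_66 = 10·8 + 6·4 + 4·8 = 4
t_67 = 10·4 + 6·8 + 4·4 = 5
t_68 = 10·5 + 6·4 + 4·8 = 7
t_69 = 10·7 + 6·5 + 4·4 = 6
t_70 = 10·6 + 6·7 + 4·5 = 1
t_71 = 10·1 + 6·6 + 4·7 = 8
t_72 = 10·8 + 6·1 + 4·6 = 0
t_73 = 10·0 + 6·8 + 4·1 = 8
t_74 = 10·8 + 6·0 + 4·8 = 2
t_75 = 10·2 + 6·8 + 4·0 = 2
t_76 = 10·2 + 6·2 + 4·8 = 9
t_77 = 10·9 + 6·2 + 4·2 = 0
t_78 = 10·0 + 6·9 + 4·2 = 7
t_79 = 10·7 + 6·0 + 4·9 = 7
t_80 = 10·7 + 6·7 + 4·0 = 2
t_81 = 10·2 + 6·7 + 4·7 = 2
t_82 = 10·2 + 6·2 + 4·7 = 5
t_83 = 10·5 + 6·2 + 4·2 = 4
t_84 = 10·4 + 6·5 + 4·2 = 1
t_85 = 10·1 + 6·4 + 4·5 = 10
t_86 = 10·10 + 6·1 + 4·4 = 1
t_87 = 10·1 + 6·10 + 4·1 = 8
t_88 = 10·8 + 6·1 + 4·10 = 5
t_89 = 10·5 + 6·8 + 4·1 = 3
t_90 = 10·3 + 6·5 + 4·8 = 4
t_91 = 10·4 + 6·3 + 4·5 = 1
t_92 = 10·1 + 6·4 + 4·3 = 2
t_93 = 10·2 + 6·1 + 4·4 = 9
t_94 = 10·9 + 6·2 + 4·1 = 7
t_95 = 10·7 + 6·9 + 4·2 = 0
t_96 = 10·0 + 6·7 + 4·9 = 1
t_97 = 10·1 + 6·0 + 4·7 = 5
t_98 = 10·5 + 6·1 + 4·0 = 1
t_99 = 10·1 + 6·5 + 4·1 = 0
t_100 = 10·0 + 6·1 + 4·5 = 4
t_101 = 10·4 + 6·0 + 4·1 = 0
t_102 = 10·0 + 6·4 + 4·0 = 2
t_103 = 10·2 + 6·0 + 4·4 = 3
t_104 = 10·3 + 6·2 + 4·0 = 9
t_105 = 10·9 + 6·3 + 4·2 = 6
t_106 = 10·6 + 6·9 + 4·3 = 5
t_107 = 10·5 + 6·6 + 4·9 = 1
t_108 = 10·1 + 6·5 + 4·6 = 9
t_109 = 10·9 + 6·1 + 4·5 = 6
t_110 = 10·6 + 6·9 + 4·1 = 8
t_111 = 10·8 + 6·6 + 4·9 = 9
t_112 = 10·9 + 6·8 + 4·6 = 8
t_113 = 10·8 + 6·9 + 4·8 = 1
t_114 = 10·1 + 6·8 + 4·9 = 6
t_115 = 10·6 + 6·1 + 4·8 = 10
t_116 = 10·10 + 6·6 + 4·1 = 8
t_117 = 10·8 + 6·10 + 4·6 = 10
t_118 = 10·10 + 6·8 + 4·10 = 1
t_119 = 10·1 + 6·10 + 4·8 = 3
t_120 = 10·3 + 6·1 + 4·10 = 10
t_121 = 10·10 + 6·3 + 4·1 = 1
t_122 = 10·1 + 6·10 + 4·3 = 5
t_123 = 10·5 + 6·1 + 4·10 = 8
t_124 = 10·8 + 6·5 + 4·1 = 4
t_125 = 10·4 + 6·8 + 4·5 = 9
t_126 = 10·9 + 6·4 + 4·8 = 3
t_127 = 10·3 + 6·9 + 4·4 = 1
t_128 = 10·1 + 6·3 + 4·9 = 9
t_129 = 10·9 + 6·1 + 4·3 = 9
t_130 = 10·9 + 6·9 + 4·1 = 5
t_131 = 10·5 + 6·9 + 4·9 = 8
t_132 = 10·8 + 6·5 + 4·9 = 3
t_133 = 10·3 + 6·8 + 4·5 = 10
t_134 = 10·10 + 6·3 + 4·8 = 7
t_135 = 10·7 + 6·10 + 4·3 = 10
t_136 = 10·10 + 6·7 + 4·10 = 6
t_137 = 10·6 + 6·10 + 4·7 = 5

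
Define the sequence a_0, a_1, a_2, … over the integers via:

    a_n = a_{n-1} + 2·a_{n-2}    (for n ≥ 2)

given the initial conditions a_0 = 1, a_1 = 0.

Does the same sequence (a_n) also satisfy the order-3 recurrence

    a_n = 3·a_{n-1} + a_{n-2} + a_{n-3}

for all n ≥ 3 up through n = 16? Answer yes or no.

no

Terms a_0..a_16: 1, 0, 2, 2, 6, 10, 22, 42, 86, 170, 342, 682, 1366, 2730, 5462, 10922, 21846
n=3: candidate gives 7, actual a_3 = 2 ✗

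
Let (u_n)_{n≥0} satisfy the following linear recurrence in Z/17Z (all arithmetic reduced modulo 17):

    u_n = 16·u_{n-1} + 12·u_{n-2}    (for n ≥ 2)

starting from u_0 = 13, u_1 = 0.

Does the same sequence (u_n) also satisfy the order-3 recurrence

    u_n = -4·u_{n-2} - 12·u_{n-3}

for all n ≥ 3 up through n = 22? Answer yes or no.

Terms u_0..u_22: 13, 0, 3, 14, 5, 10, 16, 2, 3, 4, 15, 16, 11, 11, 2, 11, 13, 0, 3, 14, 5, 10, 16
n=3: candidate gives 14, actual u_3 = 14 ✓
n=4: candidate gives 5, actual u_4 = 5 ✓
n=5: candidate gives 10, actual u_5 = 10 ✓
n=6: candidate gives 16, actual u_6 = 16 ✓
n=7: candidate gives 2, actual u_7 = 2 ✓
n=8: candidate gives 3, actual u_8 = 3 ✓
n=9: candidate gives 4, actual u_9 = 4 ✓
n=10: candidate gives 15, actual u_10 = 15 ✓
n=11: candidate gives 16, actual u_11 = 16 ✓
n=12: candidate gives 11, actual u_12 = 11 ✓
n=13: candidate gives 11, actual u_13 = 11 ✓
n=14: candidate gives 2, actual u_14 = 2 ✓
n=15: candidate gives 11, actual u_15 = 11 ✓
n=16: candidate gives 13, actual u_16 = 13 ✓
n=17: candidate gives 0, actual u_17 = 0 ✓
n=18: candidate gives 3, actual u_18 = 3 ✓
n=19: candidate gives 14, actual u_19 = 14 ✓
n=20: candidate gives 5, actual u_20 = 5 ✓
n=21: candidate gives 10, actual u_21 = 10 ✓
n=22: candidate gives 16, actual u_22 = 16 ✓

yes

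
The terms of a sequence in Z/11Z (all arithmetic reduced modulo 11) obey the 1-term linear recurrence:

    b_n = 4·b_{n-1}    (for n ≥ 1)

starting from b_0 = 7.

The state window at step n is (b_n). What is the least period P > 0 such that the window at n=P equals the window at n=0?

n=0: window = (7)
n=1: window = (6)
n=2: window = (2)
n=3: window = (8)
n=4: window = (10)
n=5: window = (7)
window at n=5 equals window at n=0 → period = 5

5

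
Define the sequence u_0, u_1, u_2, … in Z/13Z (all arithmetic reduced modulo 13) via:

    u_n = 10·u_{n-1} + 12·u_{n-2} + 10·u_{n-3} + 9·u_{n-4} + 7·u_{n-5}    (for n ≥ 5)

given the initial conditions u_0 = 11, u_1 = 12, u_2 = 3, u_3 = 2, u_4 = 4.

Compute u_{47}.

7

u_5 = 10·4 + 12·2 + 10·3 + 9·12 + 7·11 = 6
u_6 = 10·6 + 12·4 + 10·2 + 9·3 + 7·12 = 5
u_7 = 10·5 + 12·6 + 10·4 + 9·2 + 7·3 = 6
u_8 = 10·6 + 12·5 + 10·6 + 9·4 + 7·2 = 9
u_9 = 10·9 + 12·6 + 10·5 + 9·6 + 7·4 = 8
u_10 = 10·8 + 12·9 + 10·6 + 9·5 + 7·6 = 10
u_11 = 10·10 + 12·8 + 10·9 + 9·6 + 7·5 = 11
u_12 = 10·11 + 12·10 + 10·8 + 9·9 + 7·6 = 4
u_13 = 10·4 + 12·11 + 10·10 + 9·8 + 7·9 = 4
u_14 = 10·4 + 12·4 + 10·11 + 9·10 + 7·8 = 6
u_15 = 10·6 + 12·4 + 10·4 + 9·11 + 7·10 = 5
u_16 = 10·5 + 12·6 + 10·4 + 9·4 + 7·11 = 2
u_17 = 10·2 + 12·5 + 10·6 + 9·4 + 7·4 = 9
u_18 = 10·9 + 12·2 + 10·5 + 9·6 + 7·4 = 12
u_19 = 10·12 + 12·9 + 10·2 + 9·5 + 7·6 = 10
u_20 = 10·10 + 12·12 + 10·9 + 9·2 + 7·5 = 10
u_21 = 10·10 + 12·10 + 10·12 + 9·9 + 7·2 = 6
u_22 = 10·6 + 12·10 + 10·10 + 9·12 + 7·9 = 9
u_23 = 10·9 + 12·6 + 10·10 + 9·10 + 7·12 = 7
u_24 = 10·7 + 12·9 + 10·6 + 9·10 + 7·10 = 8
u_25 = 10·8 + 12·7 + 10·9 + 9·6 + 7·10 = 1
u_26 = 10·1 + 12·8 + 10·7 + 9·9 + 7·6 = 0
u_27 = 10·0 + 12·1 + 10·8 + 9·7 + 7·9 = 10
u_28 = 10·10 + 12·0 + 10·1 + 9·8 + 7·7 = 10
u_29 = 10·10 + 12·10 + 10·0 + 9·1 + 7·8 = 12
u_30 = 10·12 + 12·10 + 10·10 + 9·0 + 7·1 = 9
u_31 = 10·9 + 12·12 + 10·10 + 9·10 + 7·0 = 8
u_32 = 10·8 + 12·9 + 10·12 + 9·10 + 7·10 = 0
u_33 = 10·0 + 12·8 + 10·9 + 9·12 + 7·10 = 0
u_34 = 10·0 + 12·0 + 10·8 + 9·9 + 7·12 = 11
u_35 = 10·11 + 12·0 + 10·0 + 9·8 + 7·9 = 11
u_36 = 10·11 + 12·11 + 10·0 + 9·0 + 7·8 = 12
u_37 = 10·12 + 12·11 + 10·11 + 9·0 + 7·0 = 11
u_38 = 10·11 + 12·12 + 10·11 + 9·11 + 7·0 = 8
u_39 = 10·8 + 12·11 + 10·12 + 9·11 + 7·11 = 1
u_40 = 10·1 + 12·8 + 10·11 + 9·12 + 7·11 = 11
u_41 = 10·11 + 12·1 + 10·8 + 9·11 + 7·12 = 8
u_42 = 10·8 + 12·11 + 10·1 + 9·8 + 7·11 = 7
u_43 = 10·7 + 12·8 + 10·11 + 9·1 + 7·8 = 3
u_44 = 10·3 + 12·7 + 10·8 + 9·11 + 7·1 = 1
u_45 = 10·1 + 12·3 + 10·7 + 9·8 + 7·11 = 5
u_46 = 10·5 + 12·1 + 10·3 + 9·7 + 7·8 = 3
u_47 = 10·3 + 12·5 + 10·1 + 9·3 + 7·7 = 7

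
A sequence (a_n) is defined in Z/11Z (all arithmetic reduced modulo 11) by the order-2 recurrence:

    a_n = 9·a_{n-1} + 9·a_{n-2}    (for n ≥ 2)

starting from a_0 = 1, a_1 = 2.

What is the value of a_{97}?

a_2 = 9·2 + 9·1 = 5
a_3 = 9·5 + 9·2 = 8
a_4 = 9·8 + 9·5 = 7
a_5 = 9·7 + 9·8 = 3
a_6 = 9·3 + 9·7 = 2
a_7 = 9·2 + 9·3 = 1
a_8 = 9·1 + 9·2 = 5
a_9 = 9·5 + 9·1 = 10
a_10 = 9·10 + 9·5 = 3
a_11 = 9·3 + 9·10 = 7
a_12 = 9·7 + 9·3 = 2
a_13 = 9·2 + 9·7 = 4
a_14 = 9·4 + 9·2 = 10
a_15 = 9·10 + 9·4 = 5
a_16 = 9·5 + 9·10 = 3
a_17 = 9·3 + 9·5 = 6
a_18 = 9·6 + 9·3 = 4
a_19 = 9·4 + 9·6 = 2
a_20 = 9·2 + 9·4 = 10
a_21 = 9·10 + 9·2 = 9
a_22 = 9·9 + 9·10 = 6
a_23 = 9·6 + 9·9 = 3
a_24 = 9·3 + 9·6 = 4
a_25 = 9·4 + 9·3 = 8
a_26 = 9·8 + 9·4 = 9
a_27 = 9·9 + 9·8 = 10
a_28 = 9·10 + 9·9 = 6
a_29 = 9·6 + 9·10 = 1
a_30 = 9·1 + 9·6 = 8
a_31 = 9·8 + 9·1 = 4
a_32 = 9·4 + 9·8 = 9
a_33 = 9·9 + 9·4 = 7
a_34 = 9·7 + 9·9 = 1
a_35 = 9·1 + 9·7 = 6
a_36 = 9·6 + 9·1 = 8
a_37 = 9·8 + 9·6 = 5
a_38 = 9·5 + 9·8 = 7
a_39 = 9·7 + 9·5 = 9
a_40 = 9·9 + 9·7 = 1
a_41 = 9·1 + 9·9 = 2
(a_40, a_41) = (1, 2) = (a_0, a_1), so the sequence has period 40.
97 ≡ 17 (mod 40), hence a_97 = a_17 = 6.

6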